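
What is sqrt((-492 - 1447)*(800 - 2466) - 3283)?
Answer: 7*sqrt(65859) ≈ 1796.4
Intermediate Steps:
sqrt((-492 - 1447)*(800 - 2466) - 3283) = sqrt(-1939*(-1666) - 3283) = sqrt(3230374 - 3283) = sqrt(3227091) = 7*sqrt(65859)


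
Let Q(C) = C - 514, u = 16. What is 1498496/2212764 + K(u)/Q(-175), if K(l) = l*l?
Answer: 116499040/381148599 ≈ 0.30565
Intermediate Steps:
K(l) = l**2
Q(C) = -514 + C
1498496/2212764 + K(u)/Q(-175) = 1498496/2212764 + 16**2/(-514 - 175) = 1498496*(1/2212764) + 256/(-689) = 374624/553191 + 256*(-1/689) = 374624/553191 - 256/689 = 116499040/381148599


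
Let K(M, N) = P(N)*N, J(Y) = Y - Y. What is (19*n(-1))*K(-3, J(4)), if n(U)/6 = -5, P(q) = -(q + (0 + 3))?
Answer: 0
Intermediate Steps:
P(q) = -3 - q (P(q) = -(q + 3) = -(3 + q) = -3 - q)
n(U) = -30 (n(U) = 6*(-5) = -30)
J(Y) = 0
K(M, N) = N*(-3 - N) (K(M, N) = (-3 - N)*N = N*(-3 - N))
(19*n(-1))*K(-3, J(4)) = (19*(-30))*(-1*0*(3 + 0)) = -(-570)*0*3 = -570*0 = 0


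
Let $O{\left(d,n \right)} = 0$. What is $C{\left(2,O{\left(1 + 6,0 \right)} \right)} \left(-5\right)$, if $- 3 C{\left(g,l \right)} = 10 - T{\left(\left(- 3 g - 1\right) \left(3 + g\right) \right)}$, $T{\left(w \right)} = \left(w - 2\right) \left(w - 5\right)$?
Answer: $-2450$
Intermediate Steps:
$T{\left(w \right)} = \left(-5 + w\right) \left(-2 + w\right)$ ($T{\left(w \right)} = \left(-2 + w\right) \left(-5 + w\right) = \left(-5 + w\right) \left(-2 + w\right)$)
$C{\left(g,l \right)} = - \frac{7 \left(-1 - 3 g\right) \left(3 + g\right)}{3} + \frac{\left(-1 - 3 g\right)^{2} \left(3 + g\right)^{2}}{3}$ ($C{\left(g,l \right)} = - \frac{10 - \left(10 + \left(\left(- 3 g - 1\right) \left(3 + g\right)\right)^{2} - 7 \left(- 3 g - 1\right) \left(3 + g\right)\right)}{3} = - \frac{10 - \left(10 + \left(\left(-1 - 3 g\right) \left(3 + g\right)\right)^{2} - 7 \left(-1 - 3 g\right) \left(3 + g\right)\right)}{3} = - \frac{10 - \left(10 + \left(-1 - 3 g\right)^{2} \left(3 + g\right)^{2} - 7 \left(-1 - 3 g\right) \left(3 + g\right)\right)}{3} = - \frac{- \left(-1 - 3 g\right)^{2} \left(3 + g\right)^{2} + 7 \left(-1 - 3 g\right) \left(3 + g\right)}{3} = - \frac{7 \left(-1 - 3 g\right) \left(3 + g\right)}{3} + \frac{\left(-1 - 3 g\right)^{2} \left(3 + g\right)^{2}}{3}$)
$C{\left(2,O{\left(1 + 6,0 \right)} \right)} \left(-5\right) = \left(10 + 3 \cdot 2^{4} + 20 \cdot 2^{3} + \frac{130}{3} \cdot 2 + \frac{139 \cdot 2^{2}}{3}\right) \left(-5\right) = \left(10 + 3 \cdot 16 + 20 \cdot 8 + \frac{260}{3} + \frac{139}{3} \cdot 4\right) \left(-5\right) = \left(10 + 48 + 160 + \frac{260}{3} + \frac{556}{3}\right) \left(-5\right) = 490 \left(-5\right) = -2450$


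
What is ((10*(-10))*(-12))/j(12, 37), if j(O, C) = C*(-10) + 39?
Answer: -1200/331 ≈ -3.6254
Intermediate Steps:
j(O, C) = 39 - 10*C (j(O, C) = -10*C + 39 = 39 - 10*C)
((10*(-10))*(-12))/j(12, 37) = ((10*(-10))*(-12))/(39 - 10*37) = (-100*(-12))/(39 - 370) = 1200/(-331) = 1200*(-1/331) = -1200/331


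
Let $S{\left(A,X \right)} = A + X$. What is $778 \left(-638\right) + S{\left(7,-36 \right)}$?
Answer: $-496393$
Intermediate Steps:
$778 \left(-638\right) + S{\left(7,-36 \right)} = 778 \left(-638\right) + \left(7 - 36\right) = -496364 - 29 = -496393$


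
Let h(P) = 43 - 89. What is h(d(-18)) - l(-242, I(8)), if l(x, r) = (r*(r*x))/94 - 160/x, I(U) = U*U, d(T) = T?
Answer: 59704174/5687 ≈ 10498.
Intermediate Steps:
h(P) = -46
I(U) = U²
l(x, r) = -160/x + x*r²/94 (l(x, r) = (x*r²)*(1/94) - 160/x = x*r²/94 - 160/x = -160/x + x*r²/94)
h(d(-18)) - l(-242, I(8)) = -46 - (-160/(-242) + (1/94)*(-242)*(8²)²) = -46 - (-160*(-1/242) + (1/94)*(-242)*64²) = -46 - (80/121 + (1/94)*(-242)*4096) = -46 - (80/121 - 495616/47) = -46 - 1*(-59965776/5687) = -46 + 59965776/5687 = 59704174/5687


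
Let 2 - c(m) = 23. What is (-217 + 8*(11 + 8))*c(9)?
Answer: 1365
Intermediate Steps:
c(m) = -21 (c(m) = 2 - 1*23 = 2 - 23 = -21)
(-217 + 8*(11 + 8))*c(9) = (-217 + 8*(11 + 8))*(-21) = (-217 + 8*19)*(-21) = (-217 + 152)*(-21) = -65*(-21) = 1365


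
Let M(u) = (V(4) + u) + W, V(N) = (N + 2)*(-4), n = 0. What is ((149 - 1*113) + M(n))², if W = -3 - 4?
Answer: 25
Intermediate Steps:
V(N) = -8 - 4*N (V(N) = (2 + N)*(-4) = -8 - 4*N)
W = -7
M(u) = -31 + u (M(u) = ((-8 - 4*4) + u) - 7 = ((-8 - 16) + u) - 7 = (-24 + u) - 7 = -31 + u)
((149 - 1*113) + M(n))² = ((149 - 1*113) + (-31 + 0))² = ((149 - 113) - 31)² = (36 - 31)² = 5² = 25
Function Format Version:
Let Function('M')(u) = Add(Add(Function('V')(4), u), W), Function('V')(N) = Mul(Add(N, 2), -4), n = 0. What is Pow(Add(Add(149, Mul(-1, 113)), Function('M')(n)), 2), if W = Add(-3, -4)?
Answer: 25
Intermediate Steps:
Function('V')(N) = Add(-8, Mul(-4, N)) (Function('V')(N) = Mul(Add(2, N), -4) = Add(-8, Mul(-4, N)))
W = -7
Function('M')(u) = Add(-31, u) (Function('M')(u) = Add(Add(Add(-8, Mul(-4, 4)), u), -7) = Add(Add(Add(-8, -16), u), -7) = Add(Add(-24, u), -7) = Add(-31, u))
Pow(Add(Add(149, Mul(-1, 113)), Function('M')(n)), 2) = Pow(Add(Add(149, Mul(-1, 113)), Add(-31, 0)), 2) = Pow(Add(Add(149, -113), -31), 2) = Pow(Add(36, -31), 2) = Pow(5, 2) = 25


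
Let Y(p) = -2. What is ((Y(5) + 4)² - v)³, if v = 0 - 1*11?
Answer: 3375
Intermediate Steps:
v = -11 (v = 0 - 11 = -11)
((Y(5) + 4)² - v)³ = ((-2 + 4)² - 1*(-11))³ = (2² + 11)³ = (4 + 11)³ = 15³ = 3375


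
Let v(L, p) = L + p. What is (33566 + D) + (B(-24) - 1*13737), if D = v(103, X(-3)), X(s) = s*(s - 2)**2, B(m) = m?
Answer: 19833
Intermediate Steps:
X(s) = s*(-2 + s)**2
D = 28 (D = 103 - 3*(-2 - 3)**2 = 103 - 3*(-5)**2 = 103 - 3*25 = 103 - 75 = 28)
(33566 + D) + (B(-24) - 1*13737) = (33566 + 28) + (-24 - 1*13737) = 33594 + (-24 - 13737) = 33594 - 13761 = 19833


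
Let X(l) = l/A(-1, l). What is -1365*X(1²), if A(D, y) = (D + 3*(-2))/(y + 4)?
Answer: 975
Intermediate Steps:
A(D, y) = (-6 + D)/(4 + y) (A(D, y) = (D - 6)/(4 + y) = (-6 + D)/(4 + y))
X(l) = l*(-4/7 - l/7) (X(l) = l/(((-6 - 1)/(4 + l))) = l/((-7/(4 + l))) = l*(-4/7 - l/7))
-1365*X(1²) = -(-195)*1²*(4 + 1²) = -(-195)*(4 + 1) = -(-195)*5 = -1365*(-5/7) = 975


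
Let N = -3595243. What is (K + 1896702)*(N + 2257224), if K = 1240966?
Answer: -4198259399692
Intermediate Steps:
(K + 1896702)*(N + 2257224) = (1240966 + 1896702)*(-3595243 + 2257224) = 3137668*(-1338019) = -4198259399692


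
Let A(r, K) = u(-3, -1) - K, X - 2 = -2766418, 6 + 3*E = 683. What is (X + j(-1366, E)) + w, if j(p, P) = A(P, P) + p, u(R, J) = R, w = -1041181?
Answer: -11427575/3 ≈ -3.8092e+6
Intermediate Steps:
E = 677/3 (E = -2 + (1/3)*683 = -2 + 683/3 = 677/3 ≈ 225.67)
X = -2766416 (X = 2 - 2766418 = -2766416)
A(r, K) = -3 - K
j(p, P) = -3 + p - P (j(p, P) = (-3 - P) + p = -3 + p - P)
(X + j(-1366, E)) + w = (-2766416 + (-3 - 1366 - 1*677/3)) - 1041181 = (-2766416 + (-3 - 1366 - 677/3)) - 1041181 = (-2766416 - 4784/3) - 1041181 = -8304032/3 - 1041181 = -11427575/3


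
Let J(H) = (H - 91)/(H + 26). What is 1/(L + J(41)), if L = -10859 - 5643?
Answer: -67/1105684 ≈ -6.0596e-5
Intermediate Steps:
J(H) = (-91 + H)/(26 + H)
L = -16502
1/(L + J(41)) = 1/(-16502 + (-91 + 41)/(26 + 41)) = 1/(-16502 - 50/67) = 1/(-1105684/67) = -67/1105684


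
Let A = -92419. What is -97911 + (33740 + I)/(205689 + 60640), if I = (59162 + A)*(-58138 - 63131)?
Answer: -3149065978/38047 ≈ -82768.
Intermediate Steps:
I = 4033043133 (I = (59162 - 92419)*(-58138 - 63131) = -33257*(-121269) = 4033043133)
-97911 + (33740 + I)/(205689 + 60640) = -97911 + (33740 + 4033043133)/(205689 + 60640) = -97911 + 4033076873/266329 = -97911 + 4033076873*(1/266329) = -97911 + 576153839/38047 = -3149065978/38047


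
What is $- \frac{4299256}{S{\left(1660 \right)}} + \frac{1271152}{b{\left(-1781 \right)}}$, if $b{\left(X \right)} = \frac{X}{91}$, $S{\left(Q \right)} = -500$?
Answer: $- \frac{965008482}{17125} \approx -56351.0$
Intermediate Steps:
$b{\left(X \right)} = \frac{X}{91}$ ($b{\left(X \right)} = X \frac{1}{91} = \frac{X}{91}$)
$- \frac{4299256}{S{\left(1660 \right)}} + \frac{1271152}{b{\left(-1781 \right)}} = - \frac{4299256}{-500} + \frac{1271152}{\frac{1}{91} \left(-1781\right)} = \left(-4299256\right) \left(- \frac{1}{500}\right) + \frac{1271152}{- \frac{137}{7}} = \frac{1074814}{125} + 1271152 \left(- \frac{7}{137}\right) = \frac{1074814}{125} - \frac{8898064}{137} = - \frac{965008482}{17125}$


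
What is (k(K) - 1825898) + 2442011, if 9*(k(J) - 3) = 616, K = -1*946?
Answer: 5545660/9 ≈ 6.1618e+5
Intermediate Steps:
K = -946
k(J) = 643/9 (k(J) = 3 + (⅑)*616 = 3 + 616/9 = 643/9)
(k(K) - 1825898) + 2442011 = (643/9 - 1825898) + 2442011 = -16432439/9 + 2442011 = 5545660/9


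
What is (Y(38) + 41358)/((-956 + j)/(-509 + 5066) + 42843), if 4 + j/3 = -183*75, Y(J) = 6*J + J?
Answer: 23710071/24399176 ≈ 0.97176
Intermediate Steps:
Y(J) = 7*J
j = -41187 (j = -12 + 3*(-183*75) = -12 + 3*(-13725) = -12 - 41175 = -41187)
(Y(38) + 41358)/((-956 + j)/(-509 + 5066) + 42843) = (7*38 + 41358)/((-956 - 41187)/(-509 + 5066) + 42843) = (266 + 41358)/(-42143/4557 + 42843) = 41624/(-42143*1/4557 + 42843) = 41624/(-42143/4557 + 42843) = 41624/(195193408/4557) = 41624*(4557/195193408) = 23710071/24399176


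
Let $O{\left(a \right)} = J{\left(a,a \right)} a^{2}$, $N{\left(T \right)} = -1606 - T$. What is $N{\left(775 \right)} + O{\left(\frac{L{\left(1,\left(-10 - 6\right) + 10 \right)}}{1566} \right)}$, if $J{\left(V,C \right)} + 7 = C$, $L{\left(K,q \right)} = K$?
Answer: $- \frac{9143967400937}{3840389496} \approx -2381.0$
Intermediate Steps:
$J{\left(V,C \right)} = -7 + C$
$O{\left(a \right)} = a^{2} \left(-7 + a\right)$ ($O{\left(a \right)} = \left(-7 + a\right) a^{2} = a^{2} \left(-7 + a\right)$)
$N{\left(775 \right)} + O{\left(\frac{L{\left(1,\left(-10 - 6\right) + 10 \right)}}{1566} \right)} = \left(-1606 - 775\right) + \left(1 \cdot \frac{1}{1566}\right)^{2} \left(-7 + 1 \cdot \frac{1}{1566}\right) = -2381 + \frac{-7 + \frac{1}{1566}}{2452356} = -2381 + \frac{1}{2452356} \left(- \frac{10961}{1566}\right) = -2381 - \frac{10961}{3840389496} = - \frac{9143967400937}{3840389496}$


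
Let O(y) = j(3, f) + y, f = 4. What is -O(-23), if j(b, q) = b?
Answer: 20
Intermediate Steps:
O(y) = 3 + y
-O(-23) = -(3 - 23) = -1*(-20) = 20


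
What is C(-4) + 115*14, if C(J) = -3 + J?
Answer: 1603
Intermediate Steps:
C(-4) + 115*14 = (-3 - 4) + 115*14 = -7 + 1610 = 1603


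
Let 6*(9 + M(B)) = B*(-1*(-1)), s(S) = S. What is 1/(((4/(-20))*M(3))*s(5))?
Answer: 2/17 ≈ 0.11765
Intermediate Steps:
M(B) = -9 + B/6 (M(B) = -9 + (B*(-1*(-1)))/6 = -9 + (B*1)/6 = -9 + B/6)
1/(((4/(-20))*M(3))*s(5)) = 1/(((4/(-20))*(-9 + (⅙)*3))*5) = 1/(((4*(-1/20))*(-9 + ½))*5) = 1/(-⅕*(-17/2)*5) = 1/((17/10)*5) = 1/(17/2) = 2/17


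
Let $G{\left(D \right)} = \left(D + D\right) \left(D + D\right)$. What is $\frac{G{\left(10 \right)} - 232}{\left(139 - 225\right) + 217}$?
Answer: $\frac{168}{131} \approx 1.2824$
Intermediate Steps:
$G{\left(D \right)} = 4 D^{2}$ ($G{\left(D \right)} = 2 D 2 D = 4 D^{2}$)
$\frac{G{\left(10 \right)} - 232}{\left(139 - 225\right) + 217} = \frac{4 \cdot 10^{2} - 232}{\left(139 - 225\right) + 217} = \frac{4 \cdot 100 - 232}{\left(139 - 225\right) + 217} = \frac{400 - 232}{-86 + 217} = \frac{168}{131}$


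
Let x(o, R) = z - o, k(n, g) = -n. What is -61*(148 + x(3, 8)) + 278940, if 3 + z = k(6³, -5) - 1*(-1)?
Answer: 283393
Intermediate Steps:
z = -218 (z = -3 + (-1*6³ - 1*(-1)) = -3 + (-1*216 + 1) = -3 + (-216 + 1) = -3 - 215 = -218)
x(o, R) = -218 - o
-61*(148 + x(3, 8)) + 278940 = -61*(148 + (-218 - 1*3)) + 278940 = -61*(148 + (-218 - 3)) + 278940 = -61*(148 - 221) + 278940 = -61*(-73) + 278940 = 4453 + 278940 = 283393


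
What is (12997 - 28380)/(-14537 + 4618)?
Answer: 15383/9919 ≈ 1.5509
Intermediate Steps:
(12997 - 28380)/(-14537 + 4618) = -15383/(-9919) = -15383*(-1/9919) = 15383/9919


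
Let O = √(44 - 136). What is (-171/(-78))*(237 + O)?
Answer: 13509/26 + 57*I*√23/13 ≈ 519.58 + 21.028*I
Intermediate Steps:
O = 2*I*√23 (O = √(-92) = 2*I*√23 ≈ 9.5917*I)
(-171/(-78))*(237 + O) = (-171/(-78))*(237 + 2*I*√23) = (-171*(-1/78))*(237 + 2*I*√23) = 57*(237 + 2*I*√23)/26 = 13509/26 + 57*I*√23/13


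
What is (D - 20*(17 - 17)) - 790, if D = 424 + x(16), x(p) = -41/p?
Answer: -5897/16 ≈ -368.56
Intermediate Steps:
D = 6743/16 (D = 424 - 41/16 = 6743/16 ≈ 421.44)
(D - 20*(17 - 17)) - 790 = (6743/16 - 20*(17 - 17)) - 790 = (6743/16 - 20*0) - 790 = (6743/16 + 0) - 790 = 6743/16 - 790 = -5897/16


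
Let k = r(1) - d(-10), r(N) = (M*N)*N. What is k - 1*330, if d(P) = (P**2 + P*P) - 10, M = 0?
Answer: -520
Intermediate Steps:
d(P) = -10 + 2*P**2 (d(P) = (P**2 + P**2) - 10 = 2*P**2 - 10 = -10 + 2*P**2)
r(N) = 0 (r(N) = (0*N)*N = 0*N = 0)
k = -190 (k = 0 - (-10 + 2*(-10)**2) = 0 - (-10 + 2*100) = 0 - (-10 + 200) = 0 - 1*190 = 0 - 190 = -190)
k - 1*330 = -190 - 1*330 = -190 - 330 = -520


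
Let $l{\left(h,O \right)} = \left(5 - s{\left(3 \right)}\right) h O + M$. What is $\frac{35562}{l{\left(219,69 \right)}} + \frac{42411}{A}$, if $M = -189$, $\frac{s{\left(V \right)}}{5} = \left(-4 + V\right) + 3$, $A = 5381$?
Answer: $\frac{503503277}{67929744} \approx 7.4121$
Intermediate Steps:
$s{\left(V \right)} = -5 + 5 V$ ($s{\left(V \right)} = 5 \left(\left(-4 + V\right) + 3\right) = 5 \left(-1 + V\right) = -5 + 5 V$)
$l{\left(h,O \right)} = -189 - 5 O h$ ($l{\left(h,O \right)} = \left(5 - \left(-5 + 5 \cdot 3\right)\right) h O - 189 = \left(5 - \left(-5 + 15\right)\right) h O - 189 = \left(5 - 10\right) h O - 189 = - 5 h O - 189 = - 5 O h - 189 = -189 - 5 O h$)
$\frac{35562}{l{\left(219,69 \right)}} + \frac{42411}{A} = \frac{35562}{-189 - 345 \cdot 219} + \frac{42411}{5381} = \frac{35562}{-189 - 75555} + 42411 \cdot \frac{1}{5381} = \frac{35562}{-75744} + \frac{42411}{5381} = 35562 \left(- \frac{1}{75744}\right) + \frac{42411}{5381} = - \frac{5927}{12624} + \frac{42411}{5381} = \frac{503503277}{67929744}$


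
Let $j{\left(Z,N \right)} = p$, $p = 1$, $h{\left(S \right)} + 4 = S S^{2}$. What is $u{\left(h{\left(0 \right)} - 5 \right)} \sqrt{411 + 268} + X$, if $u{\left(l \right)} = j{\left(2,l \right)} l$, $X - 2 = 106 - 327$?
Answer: $-219 - 9 \sqrt{679} \approx -453.52$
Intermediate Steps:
$h{\left(S \right)} = -4 + S^{3}$ ($h{\left(S \right)} = -4 + S S^{2} = -4 + S^{3}$)
$j{\left(Z,N \right)} = 1$
$X = -219$ ($X = 2 + \left(106 - 327\right) = 2 - 221 = -219$)
$u{\left(l \right)} = l$ ($u{\left(l \right)} = 1 l = l$)
$u{\left(h{\left(0 \right)} - 5 \right)} \sqrt{411 + 268} + X = \left(\left(-4 + 0^{3}\right) - 5\right) \sqrt{411 + 268} - 219 = \left(\left(-4 + 0\right) - 5\right) \sqrt{679} - 219 = \left(-4 - 5\right) \sqrt{679} - 219 = - 9 \sqrt{679} - 219 = -219 - 9 \sqrt{679}$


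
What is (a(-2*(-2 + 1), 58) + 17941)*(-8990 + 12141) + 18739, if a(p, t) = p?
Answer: 56557132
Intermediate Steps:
(a(-2*(-2 + 1), 58) + 17941)*(-8990 + 12141) + 18739 = (-2*(-2 + 1) + 17941)*(-8990 + 12141) + 18739 = (-2*(-1) + 17941)*3151 + 18739 = (2 + 17941)*3151 + 18739 = 17943*3151 + 18739 = 56538393 + 18739 = 56557132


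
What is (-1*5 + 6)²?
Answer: 1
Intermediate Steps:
(-1*5 + 6)² = (-5 + 6)² = 1² = 1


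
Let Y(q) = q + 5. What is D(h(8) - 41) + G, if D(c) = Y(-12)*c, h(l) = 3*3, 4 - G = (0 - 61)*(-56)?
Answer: -3188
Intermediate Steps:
Y(q) = 5 + q
G = -3412 (G = 4 - (0 - 61)*(-56) = 4 - (-61)*(-56) = 4 - 1*3416 = 4 - 3416 = -3412)
h(l) = 9
D(c) = -7*c (D(c) = (5 - 12)*c = -7*c)
D(h(8) - 41) + G = -7*(9 - 41) - 3412 = -7*(-32) - 3412 = 224 - 3412 = -3188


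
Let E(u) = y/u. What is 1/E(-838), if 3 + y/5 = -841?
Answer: 419/2110 ≈ 0.19858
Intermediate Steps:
y = -4220 (y = -15 + 5*(-841) = -15 - 4205 = -4220)
E(u) = -4220/u
1/E(-838) = 1/(-4220/(-838)) = 1/(-4220*(-1/838)) = 1/(2110/419) = 419/2110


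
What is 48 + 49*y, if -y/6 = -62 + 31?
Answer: 9162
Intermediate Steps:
y = 186 (y = -6*(-62 + 31) = -6*(-31) = 186)
48 + 49*y = 48 + 49*186 = 48 + 9114 = 9162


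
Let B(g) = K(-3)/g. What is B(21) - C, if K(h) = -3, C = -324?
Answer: 2267/7 ≈ 323.86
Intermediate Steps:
B(g) = -3/g
B(21) - C = -3/21 - 1*(-324) = -3*1/21 + 324 = -1/7 + 324 = 2267/7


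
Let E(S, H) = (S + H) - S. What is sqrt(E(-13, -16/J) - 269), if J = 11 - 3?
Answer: I*sqrt(271) ≈ 16.462*I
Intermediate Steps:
J = 8
E(S, H) = H (E(S, H) = (H + S) - S = H)
sqrt(E(-13, -16/J) - 269) = sqrt(-16/8 - 269) = sqrt(-16*1/8 - 269) = sqrt(-2 - 269) = sqrt(-271) = I*sqrt(271)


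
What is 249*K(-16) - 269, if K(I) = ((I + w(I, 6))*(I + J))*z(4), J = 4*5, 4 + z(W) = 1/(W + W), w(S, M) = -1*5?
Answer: 161561/2 ≈ 80781.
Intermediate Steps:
w(S, M) = -5
z(W) = -4 + 1/(2*W) (z(W) = -4 + 1/(W + W) = -4 + 1/(2*W))
J = 20
K(I) = -31*(-5 + I)*(20 + I)/8 (K(I) = ((I - 5)*(I + 20))*(-4 + (½)/4) = ((-5 + I)*(20 + I))*(-4 + (½)*(¼)) = ((-5 + I)*(20 + I))*(-4 + ⅛) = ((-5 + I)*(20 + I))*(-31/8) = -31*(-5 + I)*(20 + I)/8)
249*K(-16) - 269 = 249*(775/2 - 465/8*(-16) - 31/8*(-16)²) - 269 = 249*(775/2 + 930 - 31/8*256) - 269 = 249*(775/2 + 930 - 992) - 269 = 249*(651/2) - 269 = 162099/2 - 269 = 161561/2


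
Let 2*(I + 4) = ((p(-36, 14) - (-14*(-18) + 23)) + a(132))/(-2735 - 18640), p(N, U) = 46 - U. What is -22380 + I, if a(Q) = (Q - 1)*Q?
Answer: -318977683/14250 ≈ -22384.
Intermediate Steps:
a(Q) = Q*(-1 + Q) (a(Q) = (-1 + Q)*Q = Q*(-1 + Q))
I = -62683/14250 (I = -4 + ((((46 - 1*14) - (-14*(-18) + 23)) + 132*(-1 + 132))/(-2735 - 18640))/2 = -4 + ((((46 - 14) - (252 + 23)) + 132*131)/(-21375))/2 = -4 + (((32 - 1*275) + 17292)*(-1/21375))/2 = -4 + (((32 - 275) + 17292)*(-1/21375))/2 = -4 + ((-243 + 17292)*(-1/21375))/2 = -4 + (17049*(-1/21375))/2 = -4 + (1/2)*(-5683/7125) = -4 - 5683/14250 = -62683/14250 ≈ -4.3988)
-22380 + I = -22380 - 62683/14250 = -318977683/14250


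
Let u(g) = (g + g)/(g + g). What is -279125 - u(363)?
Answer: -279126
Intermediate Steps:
u(g) = 1 (u(g) = (2*g)/((2*g)) = (2*g)*(1/(2*g)) = 1)
-279125 - u(363) = -279125 - 1*1 = -279125 - 1 = -279126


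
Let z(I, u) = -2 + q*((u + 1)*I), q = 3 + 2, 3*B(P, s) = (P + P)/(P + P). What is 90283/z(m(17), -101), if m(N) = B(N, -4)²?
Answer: -812547/518 ≈ -1568.6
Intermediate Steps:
B(P, s) = ⅓ (B(P, s) = ((P + P)/(P + P))/3 = ((2*P)/((2*P)))/3 = ((2*P)*(1/(2*P)))/3 = (⅓)*1 = ⅓)
m(N) = ⅑ (m(N) = (⅓)² = ⅑)
q = 5
z(I, u) = -2 + 5*I*(1 + u) (z(I, u) = -2 + 5*((u + 1)*I) = -2 + 5*((1 + u)*I) = -2 + 5*(I*(1 + u)) = -2 + 5*I*(1 + u))
90283/z(m(17), -101) = 90283/(-2 + 5*(⅑) + 5*(⅑)*(-101)) = 90283/(-2 + 5/9 - 505/9) = 90283/(-518/9) = 90283*(-9/518) = -812547/518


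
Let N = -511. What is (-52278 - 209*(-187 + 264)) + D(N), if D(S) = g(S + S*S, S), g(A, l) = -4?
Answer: -68375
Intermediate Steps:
D(S) = -4
(-52278 - 209*(-187 + 264)) + D(N) = (-52278 - 209*(-187 + 264)) - 4 = (-52278 - 209*77) - 4 = (-52278 - 16093) - 4 = -68371 - 4 = -68375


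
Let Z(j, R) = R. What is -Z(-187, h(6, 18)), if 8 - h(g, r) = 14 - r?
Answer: -12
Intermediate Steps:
h(g, r) = -6 + r (h(g, r) = 8 - (14 - r) = 8 + (-14 + r) = -6 + r)
-Z(-187, h(6, 18)) = -(-6 + 18) = -1*12 = -12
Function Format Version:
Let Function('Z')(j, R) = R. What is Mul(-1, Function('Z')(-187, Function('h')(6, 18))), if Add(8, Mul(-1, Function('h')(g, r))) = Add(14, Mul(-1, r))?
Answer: -12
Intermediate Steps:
Function('h')(g, r) = Add(-6, r) (Function('h')(g, r) = Add(8, Mul(-1, Add(14, Mul(-1, r)))) = Add(8, Add(-14, r)) = Add(-6, r))
Mul(-1, Function('Z')(-187, Function('h')(6, 18))) = Mul(-1, Add(-6, 18)) = Mul(-1, 12) = -12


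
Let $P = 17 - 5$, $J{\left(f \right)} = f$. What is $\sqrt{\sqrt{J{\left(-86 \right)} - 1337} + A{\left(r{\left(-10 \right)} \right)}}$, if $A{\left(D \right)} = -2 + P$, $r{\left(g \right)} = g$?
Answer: $\sqrt{10 + i \sqrt{1423}} \approx 4.951 + 3.8096 i$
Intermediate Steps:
$P = 12$ ($P = 17 - 5 = 12$)
$A{\left(D \right)} = 10$ ($A{\left(D \right)} = -2 + 12 = 10$)
$\sqrt{\sqrt{J{\left(-86 \right)} - 1337} + A{\left(r{\left(-10 \right)} \right)}} = \sqrt{\sqrt{-86 - 1337} + 10} = \sqrt{\sqrt{-1423} + 10} = \sqrt{i \sqrt{1423} + 10} = \sqrt{10 + i \sqrt{1423}}$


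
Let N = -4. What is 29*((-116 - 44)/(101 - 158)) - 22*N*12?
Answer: 64832/57 ≈ 1137.4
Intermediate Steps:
29*((-116 - 44)/(101 - 158)) - 22*N*12 = 29*((-116 - 44)/(101 - 158)) - 22*(-4)*12 = 29*(-160/(-57)) + 88*12 = 29*(-160*(-1/57)) + 1056 = 29*(160/57) + 1056 = 4640/57 + 1056 = 64832/57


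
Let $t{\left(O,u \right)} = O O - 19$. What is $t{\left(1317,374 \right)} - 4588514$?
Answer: $-2854044$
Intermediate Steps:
$t{\left(O,u \right)} = -19 + O^{2}$ ($t{\left(O,u \right)} = O^{2} - 19 = -19 + O^{2}$)
$t{\left(1317,374 \right)} - 4588514 = \left(-19 + 1317^{2}\right) - 4588514 = \left(-19 + 1734489\right) - 4588514 = 1734470 - 4588514 = -2854044$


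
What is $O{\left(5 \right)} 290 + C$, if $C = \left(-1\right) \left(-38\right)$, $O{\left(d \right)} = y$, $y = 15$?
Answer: $4388$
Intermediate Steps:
$O{\left(d \right)} = 15$
$C = 38$
$O{\left(5 \right)} 290 + C = 15 \cdot 290 + 38 = 4350 + 38 = 4388$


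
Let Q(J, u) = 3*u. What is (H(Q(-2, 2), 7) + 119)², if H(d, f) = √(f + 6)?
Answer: (119 + √13)² ≈ 15032.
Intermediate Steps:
H(d, f) = √(6 + f)
(H(Q(-2, 2), 7) + 119)² = (√(6 + 7) + 119)² = (√13 + 119)² = (119 + √13)²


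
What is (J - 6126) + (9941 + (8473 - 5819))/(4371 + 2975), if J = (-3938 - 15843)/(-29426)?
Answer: -330925258050/54040849 ≈ -6123.6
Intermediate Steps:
J = 19781/29426 (J = -19781*(-1/29426) = 19781/29426 ≈ 0.67223)
(J - 6126) + (9941 + (8473 - 5819))/(4371 + 2975) = (19781/29426 - 6126) + (9941 + (8473 - 5819))/(4371 + 2975) = -180243895/29426 + (9941 + 2654)/7346 = -180243895/29426 + 12595*(1/7346) = -180243895/29426 + 12595/7346 = -330925258050/54040849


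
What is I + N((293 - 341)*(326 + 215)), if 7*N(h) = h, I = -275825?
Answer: -1956743/7 ≈ -2.7953e+5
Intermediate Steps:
N(h) = h/7
I + N((293 - 341)*(326 + 215)) = -275825 + ((293 - 341)*(326 + 215))/7 = -275825 + (-48*541)/7 = -275825 + (1/7)*(-25968) = -275825 - 25968/7 = -1956743/7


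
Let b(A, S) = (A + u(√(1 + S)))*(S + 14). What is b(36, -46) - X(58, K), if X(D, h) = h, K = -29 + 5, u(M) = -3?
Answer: -1032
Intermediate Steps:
K = -24
b(A, S) = (-3 + A)*(14 + S) (b(A, S) = (A - 3)*(S + 14) = (-3 + A)*(14 + S))
b(36, -46) - X(58, K) = (-42 - 3*(-46) + 14*36 + 36*(-46)) - 1*(-24) = (-42 + 138 + 504 - 1656) + 24 = -1056 + 24 = -1032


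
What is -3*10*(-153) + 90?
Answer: 4680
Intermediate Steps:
-3*10*(-153) + 90 = -30*(-153) + 90 = 4590 + 90 = 4680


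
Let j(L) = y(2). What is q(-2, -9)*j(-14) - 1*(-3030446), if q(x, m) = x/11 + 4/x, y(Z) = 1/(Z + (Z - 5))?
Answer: 33334930/11 ≈ 3.0304e+6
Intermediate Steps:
y(Z) = 1/(-5 + 2*Z) (y(Z) = 1/(Z + (-5 + Z)) = 1/(-5 + 2*Z))
j(L) = -1 (j(L) = 1/(-5 + 2*2) = 1/(-5 + 4) = 1/(-1) = -1)
q(x, m) = 4/x + x/11 (q(x, m) = x*(1/11) + 4/x = x/11 + 4/x = 4/x + x/11)
q(-2, -9)*j(-14) - 1*(-3030446) = (4/(-2) + (1/11)*(-2))*(-1) - 1*(-3030446) = (4*(-1/2) - 2/11)*(-1) + 3030446 = (-2 - 2/11)*(-1) + 3030446 = -24/11*(-1) + 3030446 = 24/11 + 3030446 = 33334930/11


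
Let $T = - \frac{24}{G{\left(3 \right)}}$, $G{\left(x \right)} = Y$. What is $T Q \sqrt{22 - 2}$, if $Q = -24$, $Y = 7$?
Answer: $\frac{1152 \sqrt{5}}{7} \approx 367.99$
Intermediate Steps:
$G{\left(x \right)} = 7$
$T = - \frac{24}{7} \approx -3.4286$
$T Q \sqrt{22 - 2} = \left(- \frac{24}{7}\right) \left(-24\right) \sqrt{22 - 2} = \frac{576 \sqrt{20}}{7} = \frac{576 \cdot 2 \sqrt{5}}{7} = \frac{1152 \sqrt{5}}{7}$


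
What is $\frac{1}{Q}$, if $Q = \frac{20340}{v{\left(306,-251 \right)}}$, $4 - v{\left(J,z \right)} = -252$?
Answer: $\frac{64}{5085} \approx 0.012586$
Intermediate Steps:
$v{\left(J,z \right)} = 256$ ($v{\left(J,z \right)} = 4 - -252 = 4 + 252 = 256$)
$Q = \frac{5085}{64}$ ($Q = \frac{20340}{256} = 20340 \cdot \frac{1}{256} = \frac{5085}{64} \approx 79.453$)
$\frac{1}{Q} = \frac{1}{\frac{5085}{64}} = \frac{64}{5085}$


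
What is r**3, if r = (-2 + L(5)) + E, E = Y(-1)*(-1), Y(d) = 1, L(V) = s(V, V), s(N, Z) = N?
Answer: 8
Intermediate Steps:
L(V) = V
E = -1 (E = 1*(-1) = -1)
r = 2 (r = (-2 + 5) - 1 = 3 - 1 = 2)
r**3 = 2**3 = 8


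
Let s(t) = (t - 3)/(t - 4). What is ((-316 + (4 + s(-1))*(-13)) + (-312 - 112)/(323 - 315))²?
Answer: 4652649/25 ≈ 1.8611e+5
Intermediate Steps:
s(t) = (-3 + t)/(-4 + t)
((-316 + (4 + s(-1))*(-13)) + (-312 - 112)/(323 - 315))² = ((-316 + (4 + (-3 - 1)/(-4 - 1))*(-13)) + (-312 - 112)/(323 - 315))² = ((-316 + (4 - 4/(-5))*(-13)) - 424/8)² = ((-316 + (4 - ⅕*(-4))*(-13)) - 424*⅛)² = ((-316 + (4 + ⅘)*(-13)) - 53)² = ((-316 + (24/5)*(-13)) - 53)² = ((-316 - 312/5) - 53)² = (-1892/5 - 53)² = (-2157/5)² = 4652649/25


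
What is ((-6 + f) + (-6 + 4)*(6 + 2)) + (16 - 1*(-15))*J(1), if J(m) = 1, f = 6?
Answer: 15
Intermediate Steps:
((-6 + f) + (-6 + 4)*(6 + 2)) + (16 - 1*(-15))*J(1) = ((-6 + 6) + (-6 + 4)*(6 + 2)) + (16 - 1*(-15))*1 = (0 - 2*8) + (16 + 15)*1 = (0 - 16) + 31*1 = -16 + 31 = 15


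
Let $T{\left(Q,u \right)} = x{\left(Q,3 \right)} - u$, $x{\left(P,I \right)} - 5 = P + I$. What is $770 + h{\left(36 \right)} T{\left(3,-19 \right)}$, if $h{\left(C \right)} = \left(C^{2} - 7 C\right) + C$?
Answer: $33170$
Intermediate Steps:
$x{\left(P,I \right)} = 5 + I + P$ ($x{\left(P,I \right)} = 5 + \left(P + I\right) = 5 + \left(I + P\right) = 5 + I + P$)
$h{\left(C \right)} = C^{2} - 6 C$
$T{\left(Q,u \right)} = 8 + Q - u$ ($T{\left(Q,u \right)} = \left(5 + 3 + Q\right) - u = \left(8 + Q\right) - u = 8 + Q - u$)
$770 + h{\left(36 \right)} T{\left(3,-19 \right)} = 770 + 36 \left(-6 + 36\right) \left(8 + 3 - -19\right) = 770 + 36 \cdot 30 \left(8 + 3 + 19\right) = 770 + 1080 \cdot 30 = 770 + 32400 = 33170$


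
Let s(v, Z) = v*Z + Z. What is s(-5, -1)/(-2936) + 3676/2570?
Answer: 1347807/943190 ≈ 1.4290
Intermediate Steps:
s(v, Z) = Z + Z*v (s(v, Z) = Z*v + Z = Z + Z*v)
s(-5, -1)/(-2936) + 3676/2570 = -(1 - 5)/(-2936) + 3676/2570 = -1*(-4)*(-1/2936) + 3676*(1/2570) = 4*(-1/2936) + 1838/1285 = -1/734 + 1838/1285 = 1347807/943190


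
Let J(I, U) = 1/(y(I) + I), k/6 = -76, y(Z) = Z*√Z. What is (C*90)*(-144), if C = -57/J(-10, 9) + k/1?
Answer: -1477440 - 7387200*I*√10 ≈ -1.4774e+6 - 2.336e+7*I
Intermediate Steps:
y(Z) = Z^(3/2)
k = -456 (k = 6*(-76) = -456)
J(I, U) = 1/(I + I^(3/2)) (J(I, U) = 1/(I^(3/2) + I) = 1/(I + I^(3/2)))
C = 114 + 570*I*√10 (C = -(-570 - 570*I*√10) - 456/1 = -(-570 - 570*I*√10) - 456*1 = -57*(-10 - 10*I*√10) - 456 = (570 + 570*I*√10) - 456 = 114 + 570*I*√10 ≈ 114.0 + 1802.5*I)
(C*90)*(-144) = ((114 + 570*I*√10)*90)*(-144) = (10260 + 51300*I*√10)*(-144) = -1477440 - 7387200*I*√10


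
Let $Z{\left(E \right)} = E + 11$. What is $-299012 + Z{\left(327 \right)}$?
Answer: $-298674$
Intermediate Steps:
$Z{\left(E \right)} = 11 + E$
$-299012 + Z{\left(327 \right)} = -299012 + \left(11 + 327\right) = -299012 + 338 = -298674$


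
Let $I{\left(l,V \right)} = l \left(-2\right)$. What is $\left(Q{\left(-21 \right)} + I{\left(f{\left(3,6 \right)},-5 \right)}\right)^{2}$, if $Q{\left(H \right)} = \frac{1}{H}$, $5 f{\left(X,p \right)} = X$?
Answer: $\frac{17161}{11025} \approx 1.5566$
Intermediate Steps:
$f{\left(X,p \right)} = \frac{X}{5}$
$I{\left(l,V \right)} = - 2 l$
$\left(Q{\left(-21 \right)} + I{\left(f{\left(3,6 \right)},-5 \right)}\right)^{2} = \left(\frac{1}{-21} - 2 \cdot \frac{1}{5} \cdot 3\right)^{2} = \left(- \frac{1}{21} - \frac{6}{5}\right)^{2} = \left(- \frac{131}{105}\right)^{2} = \frac{17161}{11025}$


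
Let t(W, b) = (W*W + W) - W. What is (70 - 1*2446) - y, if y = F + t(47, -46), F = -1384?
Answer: -3201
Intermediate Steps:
t(W, b) = W**2 (t(W, b) = (W**2 + W) - W = (W + W**2) - W = W**2)
y = 825 (y = -1384 + 47**2 = -1384 + 2209 = 825)
(70 - 1*2446) - y = (70 - 1*2446) - 1*825 = (70 - 2446) - 825 = -2376 - 825 = -3201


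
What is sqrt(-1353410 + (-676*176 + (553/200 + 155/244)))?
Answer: 3*I*sqrt(243499362386)/1220 ≈ 1213.4*I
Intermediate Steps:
sqrt(-1353410 + (-676*176 + (553/200 + 155/244))) = sqrt(-1353410 + (-118976 + (553*(1/200) + 155*(1/244)))) = sqrt(-1353410 + (-118976 + (553/200 + 155/244))) = sqrt(-1353410 + (-118976 + 41483/12200)) = sqrt(-1353410 - 1451465717/12200) = sqrt(-17963067717/12200) = 3*I*sqrt(243499362386)/1220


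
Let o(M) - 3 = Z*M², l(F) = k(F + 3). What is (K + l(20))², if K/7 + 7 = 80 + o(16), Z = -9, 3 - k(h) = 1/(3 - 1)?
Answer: 972628969/4 ≈ 2.4316e+8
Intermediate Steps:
k(h) = 5/2 (k(h) = 3 - 1/(3 - 1) = 3 - 1/2 = 3 - 1*½ = 3 - ½ = 5/2)
l(F) = 5/2
o(M) = 3 - 9*M²
K = -15596 (K = -49 + 7*(80 + (3 - 9*16²)) = -49 + 7*(80 + (3 - 9*256)) = -49 + 7*(80 + (3 - 2304)) = -49 + 7*(80 - 2301) = -49 + 7*(-2221) = -49 - 15547 = -15596)
(K + l(20))² = (-15596 + 5/2)² = (-31187/2)² = 972628969/4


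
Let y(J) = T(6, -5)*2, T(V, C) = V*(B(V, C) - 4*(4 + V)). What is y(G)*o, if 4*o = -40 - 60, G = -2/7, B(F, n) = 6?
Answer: 10200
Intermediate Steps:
G = -2/7 (G = -2*⅐ = -2/7 ≈ -0.28571)
o = -25 (o = (-40 - 60)/4 = (¼)*(-100) = -25)
T(V, C) = V*(-10 - 4*V) (T(V, C) = V*(6 - 4*(4 + V)) = V*(6 + (-16 - 4*V)) = V*(-10 - 4*V))
y(J) = -408 (y(J) = -2*6*(5 + 2*6)*2 = -2*6*(5 + 12)*2 = -2*6*17*2 = -204*2 = -408)
y(G)*o = -408*(-25) = 10200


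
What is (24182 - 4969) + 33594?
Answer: 52807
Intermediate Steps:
(24182 - 4969) + 33594 = 19213 + 33594 = 52807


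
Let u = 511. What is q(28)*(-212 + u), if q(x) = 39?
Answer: 11661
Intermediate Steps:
q(28)*(-212 + u) = 39*(-212 + 511) = 39*299 = 11661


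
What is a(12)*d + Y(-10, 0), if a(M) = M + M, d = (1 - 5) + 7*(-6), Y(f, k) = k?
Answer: -1104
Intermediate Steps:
d = -46 (d = -4 - 42 = -46)
a(M) = 2*M
a(12)*d + Y(-10, 0) = (2*12)*(-46) + 0 = 24*(-46) + 0 = -1104 + 0 = -1104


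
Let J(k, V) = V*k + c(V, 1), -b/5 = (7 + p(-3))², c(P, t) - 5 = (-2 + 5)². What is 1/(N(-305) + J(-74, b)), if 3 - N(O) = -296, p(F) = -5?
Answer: 1/1793 ≈ 0.00055772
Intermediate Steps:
c(P, t) = 14 (c(P, t) = 5 + (-2 + 5)² = 5 + 3² = 5 + 9 = 14)
N(O) = 299 (N(O) = 3 - 1*(-296) = 3 + 296 = 299)
b = -20 (b = -5*(7 - 5)² = -5*2² = -5*4 = -20)
J(k, V) = 14 + V*k (J(k, V) = V*k + 14 = 14 + V*k)
1/(N(-305) + J(-74, b)) = 1/(299 + (14 - 20*(-74))) = 1/(299 + (14 + 1480)) = 1/(299 + 1494) = 1/1793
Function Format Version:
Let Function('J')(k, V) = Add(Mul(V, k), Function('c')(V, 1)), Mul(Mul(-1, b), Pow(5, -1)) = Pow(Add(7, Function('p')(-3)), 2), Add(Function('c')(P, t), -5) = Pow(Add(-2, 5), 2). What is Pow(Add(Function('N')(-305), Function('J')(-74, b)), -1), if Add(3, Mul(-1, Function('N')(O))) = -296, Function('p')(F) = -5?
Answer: Rational(1, 1793) ≈ 0.00055772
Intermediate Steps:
Function('c')(P, t) = 14 (Function('c')(P, t) = Add(5, Pow(Add(-2, 5), 2)) = Add(5, Pow(3, 2)) = Add(5, 9) = 14)
Function('N')(O) = 299 (Function('N')(O) = Add(3, Mul(-1, -296)) = Add(3, 296) = 299)
b = -20 (b = Mul(-5, Pow(Add(7, -5), 2)) = Mul(-5, Pow(2, 2)) = Mul(-5, 4) = -20)
Function('J')(k, V) = Add(14, Mul(V, k)) (Function('J')(k, V) = Add(Mul(V, k), 14) = Add(14, Mul(V, k)))
Pow(Add(Function('N')(-305), Function('J')(-74, b)), -1) = Pow(Add(299, Add(14, Mul(-20, -74))), -1) = Pow(Add(299, Add(14, 1480)), -1) = Pow(Add(299, 1494), -1) = Pow(1793, -1) = Rational(1, 1793)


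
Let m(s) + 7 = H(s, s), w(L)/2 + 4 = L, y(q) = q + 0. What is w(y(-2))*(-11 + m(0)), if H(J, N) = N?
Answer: 216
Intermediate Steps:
y(q) = q
w(L) = -8 + 2*L
m(s) = -7 + s
w(y(-2))*(-11 + m(0)) = (-8 + 2*(-2))*(-11 + (-7 + 0)) = (-8 - 4)*(-11 - 7) = -12*(-18) = 216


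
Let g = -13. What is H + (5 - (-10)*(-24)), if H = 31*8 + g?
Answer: 0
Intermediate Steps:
H = 235 (H = 31*8 - 13 = 248 - 13 = 235)
H + (5 - (-10)*(-24)) = 235 + (5 - (-10)*(-24)) = 235 + (5 - 10*24) = 235 + (5 - 240) = 235 - 235 = 0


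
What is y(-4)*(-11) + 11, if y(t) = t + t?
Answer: 99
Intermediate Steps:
y(t) = 2*t
y(-4)*(-11) + 11 = (2*(-4))*(-11) + 11 = -8*(-11) + 11 = 88 + 11 = 99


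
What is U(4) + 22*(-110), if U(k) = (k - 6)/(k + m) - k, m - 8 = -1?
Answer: -26666/11 ≈ -2424.2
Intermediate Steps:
m = 7 (m = 8 - 1 = 7)
U(k) = -k + (-6 + k)/(7 + k) (U(k) = (k - 6)/(k + 7) - k = (-6 + k)/(7 + k) - k = -k + (-6 + k)/(7 + k))
U(4) + 22*(-110) = (-6 - 1*4² - 6*4)/(7 + 4) + 22*(-110) = (-6 - 1*16 - 24)/11 - 2420 = (-6 - 16 - 24)/11 - 2420 = (1/11)*(-46) - 2420 = -46/11 - 2420 = -26666/11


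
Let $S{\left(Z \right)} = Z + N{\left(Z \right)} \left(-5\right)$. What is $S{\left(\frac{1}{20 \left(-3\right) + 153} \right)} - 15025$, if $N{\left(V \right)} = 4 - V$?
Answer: $- \frac{466393}{31} \approx -15045.0$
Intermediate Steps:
$S{\left(Z \right)} = -20 + 6 Z$ ($S{\left(Z \right)} = Z + \left(4 - Z\right) \left(-5\right) = Z + \left(-20 + 5 Z\right) = -20 + 6 Z$)
$S{\left(\frac{1}{20 \left(-3\right) + 153} \right)} - 15025 = \left(-20 + \frac{6}{20 \left(-3\right) + 153}\right) - 15025 = \left(-20 + \frac{6}{-60 + 153}\right) - 15025 = \left(-20 + \frac{6}{93}\right) - 15025 = \left(-20 + 6 \cdot \frac{1}{93}\right) - 15025 = \left(-20 + \frac{2}{31}\right) - 15025 = - \frac{618}{31} - 15025 = - \frac{466393}{31}$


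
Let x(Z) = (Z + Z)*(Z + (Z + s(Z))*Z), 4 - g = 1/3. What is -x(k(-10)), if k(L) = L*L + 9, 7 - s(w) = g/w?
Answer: -8338064/3 ≈ -2.7794e+6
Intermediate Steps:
g = 11/3 (g = 4 - 1/3 = 4 - 1*⅓ = 4 - ⅓ = 11/3 ≈ 3.6667)
s(w) = 7 - 11/(3*w)
k(L) = 9 + L² (k(L) = L² + 9 = 9 + L²)
x(Z) = 2*Z*(Z + Z*(7 + Z - 11/(3*Z))) (x(Z) = (Z + Z)*(Z + (Z + (7 - 11/(3*Z)))*Z) = (2*Z)*(Z + (7 + Z - 11/(3*Z))*Z) = (2*Z)*(Z + Z*(7 + Z - 11/(3*Z))) = 2*Z*(Z + Z*(7 + Z - 11/(3*Z))))
-x(k(-10)) = -2*(9 + (-10)²)*(-11 + 3*(9 + (-10)²)*(8 + (9 + (-10)²)))/3 = -2*(9 + 100)*(-11 + 3*(9 + 100)*(8 + (9 + 100)))/3 = -2*109*(-11 + 3*109*(8 + 109))/3 = -2*109*(-11 + 3*109*117)/3 = -2*109*(-11 + 38259)/3 = -2*109*38248/3 = -1*8338064/3 = -8338064/3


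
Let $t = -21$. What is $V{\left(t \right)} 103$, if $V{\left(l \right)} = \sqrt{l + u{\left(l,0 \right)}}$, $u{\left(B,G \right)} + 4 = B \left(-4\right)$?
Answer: $103 \sqrt{59} \approx 791.16$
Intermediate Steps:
$u{\left(B,G \right)} = -4 - 4 B$ ($u{\left(B,G \right)} = -4 + B \left(-4\right) = -4 - 4 B$)
$V{\left(l \right)} = \sqrt{-4 - 3 l}$ ($V{\left(l \right)} = \sqrt{l - \left(4 + 4 l\right)} = \sqrt{-4 - 3 l}$)
$V{\left(t \right)} 103 = \sqrt{-4 - -63} \cdot 103 = \sqrt{-4 + 63} \cdot 103 = \sqrt{59} \cdot 103 = 103 \sqrt{59}$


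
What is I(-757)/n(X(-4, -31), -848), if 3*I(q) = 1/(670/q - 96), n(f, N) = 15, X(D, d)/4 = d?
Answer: -757/3300390 ≈ -0.00022937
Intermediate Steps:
X(D, d) = 4*d
I(q) = 1/(3*(-96 + 670/q)) (I(q) = 1/(3*(670/q - 96)) = 1/(3*(-96 + 670/q)))
I(-757)/n(X(-4, -31), -848) = -1*(-757)/(-2010 + 288*(-757))/15 = -1*(-757)/(-2010 - 218016)*(1/15) = -1*(-757)/(-220026)*(1/15) = -1*(-757)*(-1/220026)*(1/15) = -757/220026*1/15 = -757/3300390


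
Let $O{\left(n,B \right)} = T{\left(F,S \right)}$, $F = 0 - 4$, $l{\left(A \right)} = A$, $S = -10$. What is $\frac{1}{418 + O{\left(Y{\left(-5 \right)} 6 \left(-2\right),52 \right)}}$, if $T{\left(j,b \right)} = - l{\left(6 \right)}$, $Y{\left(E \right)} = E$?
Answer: $\frac{1}{412} \approx 0.0024272$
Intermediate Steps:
$F = -4$ ($F = 0 - 4 = -4$)
$T{\left(j,b \right)} = -6$ ($T{\left(j,b \right)} = \left(-1\right) 6 = -6$)
$O{\left(n,B \right)} = -6$
$\frac{1}{418 + O{\left(Y{\left(-5 \right)} 6 \left(-2\right),52 \right)}} = \frac{1}{418 - 6} = \frac{1}{412}$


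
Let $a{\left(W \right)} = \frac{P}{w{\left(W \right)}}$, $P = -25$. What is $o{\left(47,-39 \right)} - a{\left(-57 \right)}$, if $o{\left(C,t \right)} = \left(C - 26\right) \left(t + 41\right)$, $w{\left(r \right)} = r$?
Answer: $\frac{2369}{57} \approx 41.561$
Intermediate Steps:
$o{\left(C,t \right)} = \left(-26 + C\right) \left(41 + t\right)$
$a{\left(W \right)} = - \frac{25}{W}$
$o{\left(47,-39 \right)} - a{\left(-57 \right)} = \left(-1066 - -1014 + 41 \cdot 47 + 47 \left(-39\right)\right) - - \frac{25}{-57} = \left(-1066 + 1014 + 1927 - 1833\right) - \left(-25\right) \left(- \frac{1}{57}\right) = 42 - \frac{25}{57} = \frac{2369}{57}$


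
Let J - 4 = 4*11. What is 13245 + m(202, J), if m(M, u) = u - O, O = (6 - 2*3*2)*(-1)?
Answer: 13287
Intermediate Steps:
J = 48 (J = 4 + 4*11 = 4 + 44 = 48)
O = 6 (O = (6 - 6*2)*(-1) = (6 - 12)*(-1) = -6*(-1) = 6)
m(M, u) = -6 + u (m(M, u) = u - 1*6 = u - 6 = -6 + u)
13245 + m(202, J) = 13245 + (-6 + 48) = 13245 + 42 = 13287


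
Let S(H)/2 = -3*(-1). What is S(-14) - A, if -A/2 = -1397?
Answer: -2788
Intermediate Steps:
S(H) = 6 (S(H) = 2*(-3*(-1)) = 2*3 = 6)
A = 2794 (A = -2*(-1397) = 2794)
S(-14) - A = 6 - 1*2794 = 6 - 2794 = -2788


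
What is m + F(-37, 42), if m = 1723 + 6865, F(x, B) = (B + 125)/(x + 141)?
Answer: 893319/104 ≈ 8589.6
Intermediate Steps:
F(x, B) = (125 + B)/(141 + x)
m = 8588
m + F(-37, 42) = 8588 + (125 + 42)/(141 - 37) = 8588 + 167/104 = 893319/104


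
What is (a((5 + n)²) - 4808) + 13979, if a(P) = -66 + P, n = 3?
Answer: 9169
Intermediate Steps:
(a((5 + n)²) - 4808) + 13979 = ((-66 + (5 + 3)²) - 4808) + 13979 = ((-66 + 8²) - 4808) + 13979 = ((-66 + 64) - 4808) + 13979 = (-2 - 4808) + 13979 = -4810 + 13979 = 9169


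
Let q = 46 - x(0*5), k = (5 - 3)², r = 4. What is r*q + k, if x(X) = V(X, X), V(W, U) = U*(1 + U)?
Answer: 188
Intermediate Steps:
k = 4 (k = 2² = 4)
x(X) = X*(1 + X)
q = 46 (q = 46 - 0*5*(1 + 0*5) = 46 - 0*(1 + 0) = 46 - 0 = 46 - 1*0 = 46 + 0 = 46)
r*q + k = 4*46 + 4 = 184 + 4 = 188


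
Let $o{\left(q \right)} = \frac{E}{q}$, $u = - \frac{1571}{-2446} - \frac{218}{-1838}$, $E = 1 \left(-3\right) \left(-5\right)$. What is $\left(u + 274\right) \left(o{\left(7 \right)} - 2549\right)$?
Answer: $- \frac{5505534556846}{7867559} \approx -6.9978 \cdot 10^{5}$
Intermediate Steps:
$E = 15$ ($E = \left(-3\right) \left(-5\right) = 15$)
$u = \frac{1710363}{2247874}$ ($u = \left(-1571\right) \left(- \frac{1}{2446}\right) - - \frac{109}{919} = \frac{1571}{2446} + \frac{109}{919} = \frac{1710363}{2247874} \approx 0.76088$)
$o{\left(q \right)} = \frac{15}{q}$
$\left(u + 274\right) \left(o{\left(7 \right)} - 2549\right) = \left(\frac{1710363}{2247874} + 274\right) \left(\frac{15}{7} - 2549\right) = \frac{617627839 \left(15 \cdot \frac{1}{7} - 2549\right)}{2247874} = \frac{617627839 \left(\frac{15}{7} - 2549\right)}{2247874} = \frac{617627839}{2247874} \left(- \frac{17828}{7}\right) = - \frac{5505534556846}{7867559}$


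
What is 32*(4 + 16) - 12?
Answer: 628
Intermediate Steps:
32*(4 + 16) - 12 = 32*20 - 12 = 640 - 12 = 628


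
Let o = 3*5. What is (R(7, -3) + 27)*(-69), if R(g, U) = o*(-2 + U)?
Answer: 3312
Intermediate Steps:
o = 15
R(g, U) = -30 + 15*U (R(g, U) = 15*(-2 + U) = -30 + 15*U)
(R(7, -3) + 27)*(-69) = ((-30 + 15*(-3)) + 27)*(-69) = ((-30 - 45) + 27)*(-69) = (-75 + 27)*(-69) = -48*(-69) = 3312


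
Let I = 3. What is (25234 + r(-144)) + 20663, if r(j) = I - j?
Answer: 46044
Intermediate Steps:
r(j) = 3 - j
(25234 + r(-144)) + 20663 = (25234 + (3 - 1*(-144))) + 20663 = (25234 + (3 + 144)) + 20663 = (25234 + 147) + 20663 = 25381 + 20663 = 46044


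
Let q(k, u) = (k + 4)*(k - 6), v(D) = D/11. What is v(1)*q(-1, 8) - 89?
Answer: -1000/11 ≈ -90.909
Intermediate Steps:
v(D) = D/11 (v(D) = D*(1/11) = D/11)
q(k, u) = (-6 + k)*(4 + k) (q(k, u) = (4 + k)*(-6 + k) = (-6 + k)*(4 + k))
v(1)*q(-1, 8) - 89 = ((1/11)*1)*(-24 + (-1)² - 2*(-1)) - 89 = (-24 + 1 + 2)/11 - 89 = (1/11)*(-21) - 89 = -21/11 - 89 = -1000/11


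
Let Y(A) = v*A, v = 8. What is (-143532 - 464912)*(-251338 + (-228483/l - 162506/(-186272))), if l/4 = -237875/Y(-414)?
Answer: 849680642128245596079/5538681500 ≈ 1.5341e+11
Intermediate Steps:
Y(A) = 8*A
l = 237875/828 (l = 4*(-237875/(8*(-414))) = 4*(-237875/(-3312)) = 4*(-237875*(-1/3312)) = 4*(237875/3312) = 237875/828 ≈ 287.29)
(-143532 - 464912)*(-251338 + (-228483/l - 162506/(-186272))) = (-143532 - 464912)*(-251338 + (-228483/237875/828 - 162506/(-186272))) = -608444*(-251338 + (-228483*828/237875 - 162506*(-1/186272))) = -608444*(-251338 + (-189183924/237875 + 81253/93136)) = -608444*(-251338 - 17600505888289/22154726000) = -608444*(-5585925029276289/22154726000) = 849680642128245596079/5538681500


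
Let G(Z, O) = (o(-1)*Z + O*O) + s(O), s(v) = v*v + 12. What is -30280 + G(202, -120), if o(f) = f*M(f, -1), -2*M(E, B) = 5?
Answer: -963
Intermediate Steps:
M(E, B) = -5/2 (M(E, B) = -1/2*5 = -5/2)
s(v) = 12 + v**2 (s(v) = v**2 + 12 = 12 + v**2)
o(f) = -5*f/2 (o(f) = f*(-5/2) = -5*f/2)
G(Z, O) = 12 + 2*O**2 + 5*Z/2 (G(Z, O) = ((-5/2*(-1))*Z + O*O) + (12 + O**2) = (5*Z/2 + O**2) + (12 + O**2) = (O**2 + 5*Z/2) + (12 + O**2) = 12 + 2*O**2 + 5*Z/2)
-30280 + G(202, -120) = -30280 + (12 + 2*(-120)**2 + (5/2)*202) = -30280 + (12 + 2*14400 + 505) = -30280 + (12 + 28800 + 505) = -30280 + 29317 = -963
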